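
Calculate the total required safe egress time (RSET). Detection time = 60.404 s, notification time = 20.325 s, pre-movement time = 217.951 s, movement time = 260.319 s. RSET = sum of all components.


Total = 60.404 + 20.325 + 217.951 + 260.319 = 558.999 s

558.999 s


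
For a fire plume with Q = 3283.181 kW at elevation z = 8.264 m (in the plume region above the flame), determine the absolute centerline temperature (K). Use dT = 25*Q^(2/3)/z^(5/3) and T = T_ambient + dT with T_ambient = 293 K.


Q^(2/3) = 220.90
z^(5/3) = 33.779
dT = 25 * 220.90 / 33.779 = 163.49 K
T = 293 + 163.49 = 456.49 K

456.49 K


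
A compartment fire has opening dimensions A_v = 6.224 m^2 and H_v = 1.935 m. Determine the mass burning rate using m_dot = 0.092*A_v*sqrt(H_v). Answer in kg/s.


sqrt(H_v) = 1.3910
m_dot = 0.092 * 6.224 * 1.3910 = 0.79652 kg/s

0.79652 kg/s


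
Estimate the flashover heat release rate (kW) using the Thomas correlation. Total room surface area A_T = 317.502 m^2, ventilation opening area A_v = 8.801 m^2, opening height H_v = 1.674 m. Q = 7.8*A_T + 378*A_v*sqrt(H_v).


7.8*A_T = 2476.5
sqrt(H_v) = 1.2938
378*A_v*sqrt(H_v) = 4304.3
Q = 2476.5 + 4304.3 = 6780.8 kW

6780.8 kW


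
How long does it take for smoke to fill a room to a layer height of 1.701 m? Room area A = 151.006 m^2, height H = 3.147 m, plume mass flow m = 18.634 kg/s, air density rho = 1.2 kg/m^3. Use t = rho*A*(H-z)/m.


H - z = 1.446 m
t = 1.2 * 151.006 * 1.446 / 18.634 = 14.062 s

14.062 s


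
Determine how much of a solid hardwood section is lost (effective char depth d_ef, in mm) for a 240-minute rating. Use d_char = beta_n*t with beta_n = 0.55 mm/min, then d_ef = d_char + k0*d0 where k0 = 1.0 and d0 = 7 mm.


d_char = 0.55 * 240 = 132 mm
d_ef = 132 + 1.0*7 = 139 mm

139 mm


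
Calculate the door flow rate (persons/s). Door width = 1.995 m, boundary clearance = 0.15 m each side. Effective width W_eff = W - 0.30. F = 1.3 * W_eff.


W_eff = 1.995 - 0.30 = 1.695 m
F = 1.3 * 1.695 = 2.2035 persons/s

2.2035 persons/s


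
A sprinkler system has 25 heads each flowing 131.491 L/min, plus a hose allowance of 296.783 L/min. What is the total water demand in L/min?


Sprinkler demand = 25 * 131.491 = 3287.275 L/min
Total = 3287.275 + 296.783 = 3584.058 L/min

3584.058 L/min


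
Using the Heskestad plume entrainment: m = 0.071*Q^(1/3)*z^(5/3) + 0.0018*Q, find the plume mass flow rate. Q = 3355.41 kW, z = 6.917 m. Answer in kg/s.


Q^(1/3) = 14.971
z^(5/3) = 25.111
First term = 0.071 * 14.971 * 25.111 = 26.691
Second term = 0.0018 * 3355.41 = 6.0397
m = 32.731 kg/s

32.731 kg/s


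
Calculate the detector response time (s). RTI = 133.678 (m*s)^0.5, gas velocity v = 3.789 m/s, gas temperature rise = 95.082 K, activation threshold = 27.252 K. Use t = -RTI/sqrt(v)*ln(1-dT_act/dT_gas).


dT_act/dT_gas = 0.28662
ln(1 - 0.28662) = -0.33774
t = -133.678 / sqrt(3.789) * -0.33774 = 23.194 s

23.194 s


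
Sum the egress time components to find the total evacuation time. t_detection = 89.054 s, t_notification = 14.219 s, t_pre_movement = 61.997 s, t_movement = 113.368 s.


Total = 89.054 + 14.219 + 61.997 + 113.368 = 278.638 s

278.638 s


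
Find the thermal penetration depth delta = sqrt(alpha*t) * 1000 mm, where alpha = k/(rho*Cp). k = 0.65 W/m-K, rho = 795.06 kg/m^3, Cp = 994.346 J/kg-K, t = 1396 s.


alpha = 0.65 / (795.06 * 994.346) = 8.2220e-07 m^2/s
alpha * t = 0.0011478
delta = sqrt(0.0011478) * 1000 = 33.879 mm

33.879 mm


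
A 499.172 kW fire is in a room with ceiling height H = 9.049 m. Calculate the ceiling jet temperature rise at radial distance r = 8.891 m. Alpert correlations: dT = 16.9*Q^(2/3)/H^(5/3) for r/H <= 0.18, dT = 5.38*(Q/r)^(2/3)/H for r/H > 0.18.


r/H = 8.891 / 9.049 = 0.98254
r/H > 0.18, so dT = 5.38*(Q/r)^(2/3)/H
Q/r = 56.144
(Q/r)^(2/3) = 14.662
dT = 5.38 * 14.662 / 9.049 = 8.7173 K

8.7173 K


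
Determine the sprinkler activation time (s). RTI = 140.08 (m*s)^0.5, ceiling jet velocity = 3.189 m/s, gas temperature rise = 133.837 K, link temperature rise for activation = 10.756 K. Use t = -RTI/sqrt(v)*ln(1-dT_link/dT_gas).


dT_link/dT_gas = 0.080366
ln(1 - 0.080366) = -0.083780
t = -140.08 / sqrt(3.189) * -0.083780 = 6.5719 s

6.5719 s


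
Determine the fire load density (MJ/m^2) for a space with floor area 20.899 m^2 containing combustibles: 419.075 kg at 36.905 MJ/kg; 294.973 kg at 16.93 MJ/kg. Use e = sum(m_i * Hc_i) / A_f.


Total energy = 419.075*36.905 + 294.973*16.93
= 15465.96 + 4993.893
= 20459.86 MJ
e = 20459.86 / 20.899 = 978.99 MJ/m^2

978.99 MJ/m^2


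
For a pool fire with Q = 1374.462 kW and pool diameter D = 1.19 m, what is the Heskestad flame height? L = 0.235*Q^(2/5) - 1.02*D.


Q^(2/5) = 17.999
0.235 * Q^(2/5) = 4.2298
1.02 * D = 1.2138
L = 3.0160 m

3.0160 m


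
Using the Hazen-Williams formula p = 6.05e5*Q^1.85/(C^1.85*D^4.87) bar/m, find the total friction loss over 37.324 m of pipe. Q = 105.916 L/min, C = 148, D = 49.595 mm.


Q^1.85 = 5574.2
C^1.85 = 10351
D^4.87 = 1.8063e+08
p/m = 0.0018037 bar/m
p_total = 0.0018037 * 37.324 = 0.067322 bar

0.067322 bar


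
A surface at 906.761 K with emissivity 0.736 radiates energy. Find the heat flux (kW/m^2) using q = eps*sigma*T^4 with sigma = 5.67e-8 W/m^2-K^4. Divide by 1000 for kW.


T^4 = 6.7604e+11
q = 0.736 * 5.67e-8 * 6.7604e+11 / 1000 = 28.212 kW/m^2

28.212 kW/m^2


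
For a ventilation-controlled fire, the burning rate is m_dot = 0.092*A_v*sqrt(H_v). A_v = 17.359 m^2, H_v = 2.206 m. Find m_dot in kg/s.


sqrt(H_v) = 1.4853
m_dot = 0.092 * 17.359 * 1.4853 = 2.3720 kg/s

2.3720 kg/s


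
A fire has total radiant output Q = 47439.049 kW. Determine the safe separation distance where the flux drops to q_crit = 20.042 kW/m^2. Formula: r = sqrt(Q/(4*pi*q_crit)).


4*pi*q_crit = 251.86
Q/(4*pi*q_crit) = 188.36
r = sqrt(188.36) = 13.724 m

13.724 m


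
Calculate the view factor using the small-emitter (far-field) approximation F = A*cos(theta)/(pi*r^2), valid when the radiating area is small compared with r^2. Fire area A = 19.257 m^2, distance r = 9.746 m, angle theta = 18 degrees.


cos(18 deg) = 0.95106
pi*r^2 = 298.40
F = 19.257 * 0.95106 / 298.40 = 0.061375

0.061375


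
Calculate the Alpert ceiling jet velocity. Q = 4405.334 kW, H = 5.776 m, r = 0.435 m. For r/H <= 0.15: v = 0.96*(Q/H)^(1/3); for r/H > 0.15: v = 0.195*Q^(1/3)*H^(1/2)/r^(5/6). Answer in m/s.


r/H = 0.435 / 5.776 = 0.075312
r/H <= 0.15, so v = 0.96*(Q/H)^(1/3)
Q/H = 762.70
(Q/H)^(1/3) = 9.1366
v = 0.96 * 9.1366 = 8.7711 m/s

8.7711 m/s


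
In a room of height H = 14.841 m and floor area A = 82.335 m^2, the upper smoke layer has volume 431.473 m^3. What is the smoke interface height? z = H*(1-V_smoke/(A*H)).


V/(A*H) = 0.35311
1 - 0.35311 = 0.64689
z = 14.841 * 0.64689 = 9.6005 m

9.6005 m


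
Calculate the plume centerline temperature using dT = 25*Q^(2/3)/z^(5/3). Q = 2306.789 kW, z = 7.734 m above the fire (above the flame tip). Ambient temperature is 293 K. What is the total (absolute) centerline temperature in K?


Q^(2/3) = 174.58
z^(5/3) = 30.246
dT = 25 * 174.58 / 30.246 = 144.30 K
T = 293 + 144.30 = 437.30 K

437.30 K


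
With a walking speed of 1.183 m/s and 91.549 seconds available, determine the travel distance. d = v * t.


d = 1.183 * 91.549 = 108.30 m

108.30 m


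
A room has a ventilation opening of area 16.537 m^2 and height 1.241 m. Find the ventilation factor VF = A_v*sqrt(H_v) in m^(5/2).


sqrt(H_v) = 1.1140
VF = 16.537 * 1.1140 = 18.422 m^(5/2)

18.422 m^(5/2)


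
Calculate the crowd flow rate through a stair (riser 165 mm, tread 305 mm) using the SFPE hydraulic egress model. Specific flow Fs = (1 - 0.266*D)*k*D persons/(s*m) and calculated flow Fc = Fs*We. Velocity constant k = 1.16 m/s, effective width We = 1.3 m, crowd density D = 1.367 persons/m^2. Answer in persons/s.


1 - 0.266*D = 1 - 0.266*1.367 = 0.63638
Fs = 0.63638 * 1.16 * 1.367 = 1.0091 persons/(s*m)
Fc = 1.0091 * 1.3 = 1.3119 persons/s

1.3119 persons/s


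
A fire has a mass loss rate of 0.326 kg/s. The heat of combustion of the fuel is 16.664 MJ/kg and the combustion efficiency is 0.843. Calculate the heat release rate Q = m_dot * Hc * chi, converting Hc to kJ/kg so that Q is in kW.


Hc = 16.664 MJ/kg = 16.664 * 1000 kJ/kg = 16664 kJ/kg
Q = 0.326 kg/s * 16664 kJ/kg * 0.843 = 4579.6 kW

4579.6 kW


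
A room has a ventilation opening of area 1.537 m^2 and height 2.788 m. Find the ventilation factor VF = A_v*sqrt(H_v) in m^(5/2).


sqrt(H_v) = 1.6697
VF = 1.537 * 1.6697 = 2.5664 m^(5/2)

2.5664 m^(5/2)


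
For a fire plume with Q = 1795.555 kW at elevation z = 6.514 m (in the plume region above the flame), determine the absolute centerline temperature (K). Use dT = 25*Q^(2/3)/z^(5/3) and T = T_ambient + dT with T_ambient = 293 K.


Q^(2/3) = 147.73
z^(5/3) = 22.720
dT = 25 * 147.73 / 22.720 = 162.55 K
T = 293 + 162.55 = 455.55 K

455.55 K


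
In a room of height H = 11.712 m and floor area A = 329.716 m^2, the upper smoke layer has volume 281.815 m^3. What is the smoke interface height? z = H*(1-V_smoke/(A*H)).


V/(A*H) = 0.072978
1 - 0.072978 = 0.92702
z = 11.712 * 0.92702 = 10.857 m

10.857 m


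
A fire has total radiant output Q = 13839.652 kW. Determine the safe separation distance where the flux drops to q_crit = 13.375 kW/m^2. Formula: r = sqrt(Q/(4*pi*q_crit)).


4*pi*q_crit = 168.08
Q/(4*pi*q_crit) = 82.342
r = sqrt(82.342) = 9.0743 m

9.0743 m


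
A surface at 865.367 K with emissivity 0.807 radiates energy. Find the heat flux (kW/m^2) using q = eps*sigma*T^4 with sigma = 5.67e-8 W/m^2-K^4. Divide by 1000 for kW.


T^4 = 5.6079e+11
q = 0.807 * 5.67e-8 * 5.6079e+11 / 1000 = 25.660 kW/m^2

25.660 kW/m^2


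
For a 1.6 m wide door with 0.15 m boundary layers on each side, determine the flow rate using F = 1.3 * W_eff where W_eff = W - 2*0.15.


W_eff = 1.6 - 0.30 = 1.3 m
F = 1.3 * 1.3 = 1.69 persons/s

1.69 persons/s


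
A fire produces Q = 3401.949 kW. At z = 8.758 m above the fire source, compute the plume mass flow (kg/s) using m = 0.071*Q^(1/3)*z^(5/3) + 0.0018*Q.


Q^(1/3) = 15.040
z^(5/3) = 37.211
First term = 0.071 * 15.040 * 37.211 = 39.735
Second term = 0.0018 * 3401.949 = 6.1235
m = 45.859 kg/s

45.859 kg/s


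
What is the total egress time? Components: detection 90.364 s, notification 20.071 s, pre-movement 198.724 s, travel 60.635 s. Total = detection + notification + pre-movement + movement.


Total = 90.364 + 20.071 + 198.724 + 60.635 = 369.794 s

369.794 s


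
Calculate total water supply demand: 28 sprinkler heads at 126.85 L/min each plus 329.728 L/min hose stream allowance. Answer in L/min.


Sprinkler demand = 28 * 126.85 = 3551.8 L/min
Total = 3551.8 + 329.728 = 3881.528 L/min

3881.528 L/min


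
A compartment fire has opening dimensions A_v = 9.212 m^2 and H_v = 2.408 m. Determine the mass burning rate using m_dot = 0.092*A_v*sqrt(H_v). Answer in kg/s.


sqrt(H_v) = 1.5518
m_dot = 0.092 * 9.212 * 1.5518 = 1.3151 kg/s

1.3151 kg/s


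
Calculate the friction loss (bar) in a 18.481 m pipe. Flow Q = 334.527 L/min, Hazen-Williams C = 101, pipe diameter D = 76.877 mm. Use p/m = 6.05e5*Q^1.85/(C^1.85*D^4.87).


Q^1.85 = 46795
C^1.85 = 5105.0
D^4.87 = 1.5270e+09
p/m = 0.0036319 bar/m
p_total = 0.0036319 * 18.481 = 0.067121 bar

0.067121 bar


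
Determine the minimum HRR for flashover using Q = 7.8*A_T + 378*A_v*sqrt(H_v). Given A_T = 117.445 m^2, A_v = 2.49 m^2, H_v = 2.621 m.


7.8*A_T = 916.071
sqrt(H_v) = 1.6190
378*A_v*sqrt(H_v) = 1523.8
Q = 916.071 + 1523.8 = 2439.9 kW

2439.9 kW


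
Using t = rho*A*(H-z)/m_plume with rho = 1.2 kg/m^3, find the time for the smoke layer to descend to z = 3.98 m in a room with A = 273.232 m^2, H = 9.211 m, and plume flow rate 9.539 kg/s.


H - z = 5.231 m
t = 1.2 * 273.232 * 5.231 / 9.539 = 179.80 s

179.80 s


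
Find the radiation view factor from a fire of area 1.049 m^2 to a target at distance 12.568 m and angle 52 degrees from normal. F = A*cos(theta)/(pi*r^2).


cos(52 deg) = 0.61566
pi*r^2 = 496.23
F = 1.049 * 0.61566 / 496.23 = 0.0013015

0.0013015


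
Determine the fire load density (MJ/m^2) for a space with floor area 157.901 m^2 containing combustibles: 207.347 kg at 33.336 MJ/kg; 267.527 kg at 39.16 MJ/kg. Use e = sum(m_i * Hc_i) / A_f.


Total energy = 207.347*33.336 + 267.527*39.16
= 6912.120 + 10476.36
= 17388.48 MJ
e = 17388.48 / 157.901 = 110.12 MJ/m^2

110.12 MJ/m^2


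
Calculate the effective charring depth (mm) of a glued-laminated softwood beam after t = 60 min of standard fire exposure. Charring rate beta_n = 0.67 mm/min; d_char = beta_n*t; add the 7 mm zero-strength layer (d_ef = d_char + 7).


d_char = 0.67 * 60 = 40.2 mm
d_ef = 40.2 + 1.0*7 = 47.2 mm

47.2 mm


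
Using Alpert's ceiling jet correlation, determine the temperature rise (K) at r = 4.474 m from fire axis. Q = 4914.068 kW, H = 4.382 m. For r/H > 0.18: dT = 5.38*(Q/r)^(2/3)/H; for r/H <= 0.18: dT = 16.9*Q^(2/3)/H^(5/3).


r/H = 4.474 / 4.382 = 1.0210
r/H > 0.18, so dT = 5.38*(Q/r)^(2/3)/H
Q/r = 1098.4
(Q/r)^(2/3) = 106.45
dT = 5.38 * 106.45 / 4.382 = 130.70 K

130.70 K


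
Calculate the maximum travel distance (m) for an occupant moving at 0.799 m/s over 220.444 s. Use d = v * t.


d = 0.799 * 220.444 = 176.13 m

176.13 m


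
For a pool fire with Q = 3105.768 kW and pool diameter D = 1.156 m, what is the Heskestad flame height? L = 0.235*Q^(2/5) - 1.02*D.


Q^(2/5) = 24.938
0.235 * Q^(2/5) = 5.8605
1.02 * D = 1.1791
L = 4.6814 m

4.6814 m


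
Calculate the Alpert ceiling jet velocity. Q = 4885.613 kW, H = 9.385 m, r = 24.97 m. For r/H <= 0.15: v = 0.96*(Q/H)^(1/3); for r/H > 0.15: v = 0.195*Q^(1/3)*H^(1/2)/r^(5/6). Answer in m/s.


r/H = 24.97 / 9.385 = 2.6606
r/H > 0.15, so v = 0.195*Q^(1/3)*H^(1/2)/r^(5/6)
Q^(1/3) = 16.968
H^(1/2) = 3.0635
r^(5/6) = 14.605
v = 0.195 * 16.968 * 3.0635 / 14.605 = 0.69403 m/s

0.69403 m/s


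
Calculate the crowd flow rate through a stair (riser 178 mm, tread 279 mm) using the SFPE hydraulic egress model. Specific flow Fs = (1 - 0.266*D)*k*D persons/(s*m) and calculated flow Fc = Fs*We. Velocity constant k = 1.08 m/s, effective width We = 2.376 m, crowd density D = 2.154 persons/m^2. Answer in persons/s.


1 - 0.266*D = 1 - 0.266*2.154 = 0.42704
Fs = 0.42704 * 1.08 * 2.154 = 0.99342 persons/(s*m)
Fc = 0.99342 * 2.376 = 2.3604 persons/s

2.3604 persons/s


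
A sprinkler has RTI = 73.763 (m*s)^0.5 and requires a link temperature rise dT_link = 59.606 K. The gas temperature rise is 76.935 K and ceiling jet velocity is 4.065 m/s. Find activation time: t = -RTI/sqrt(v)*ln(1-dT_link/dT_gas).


dT_link/dT_gas = 0.77476
ln(1 - 0.77476) = -1.4906
t = -73.763 / sqrt(4.065) * -1.4906 = 54.534 s

54.534 s


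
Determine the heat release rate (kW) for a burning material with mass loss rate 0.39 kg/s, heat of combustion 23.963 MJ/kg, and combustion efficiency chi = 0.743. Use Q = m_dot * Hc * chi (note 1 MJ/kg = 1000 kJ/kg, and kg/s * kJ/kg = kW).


Hc = 23.963 MJ/kg = 23.963 * 1000 kJ/kg = 23963 kJ/kg
Q = 0.39 kg/s * 23963 kJ/kg * 0.743 = 6943.8 kW

6943.8 kW


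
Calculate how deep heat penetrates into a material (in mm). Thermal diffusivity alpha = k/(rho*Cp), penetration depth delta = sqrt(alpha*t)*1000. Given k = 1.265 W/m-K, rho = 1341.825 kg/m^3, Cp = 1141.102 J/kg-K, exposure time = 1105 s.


alpha = 1.265 / (1341.825 * 1141.102) = 8.2617e-07 m^2/s
alpha * t = 0.00091292
delta = sqrt(0.00091292) * 1000 = 30.215 mm

30.215 mm


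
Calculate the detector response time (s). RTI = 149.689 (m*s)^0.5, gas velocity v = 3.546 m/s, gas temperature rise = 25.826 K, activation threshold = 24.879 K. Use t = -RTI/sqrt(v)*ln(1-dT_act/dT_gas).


dT_act/dT_gas = 0.96333
ln(1 - 0.96333) = -3.3058
t = -149.689 / sqrt(3.546) * -3.3058 = 262.79 s

262.79 s


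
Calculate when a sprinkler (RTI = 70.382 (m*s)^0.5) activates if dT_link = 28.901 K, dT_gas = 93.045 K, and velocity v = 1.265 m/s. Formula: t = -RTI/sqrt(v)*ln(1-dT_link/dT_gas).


dT_link/dT_gas = 0.31061
ln(1 - 0.31061) = -0.37195
t = -70.382 / sqrt(1.265) * -0.37195 = 23.276 s

23.276 s


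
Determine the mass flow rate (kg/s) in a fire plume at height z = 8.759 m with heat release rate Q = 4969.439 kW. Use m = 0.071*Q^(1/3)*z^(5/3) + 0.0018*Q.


Q^(1/3) = 17.065
z^(5/3) = 37.218
First term = 0.071 * 17.065 * 37.218 = 45.094
Second term = 0.0018 * 4969.439 = 8.9450
m = 54.039 kg/s

54.039 kg/s


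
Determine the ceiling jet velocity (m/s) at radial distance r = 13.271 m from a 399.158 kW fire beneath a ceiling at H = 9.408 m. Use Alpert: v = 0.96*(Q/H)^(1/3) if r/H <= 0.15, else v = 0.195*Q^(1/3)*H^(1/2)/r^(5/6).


r/H = 13.271 / 9.408 = 1.4106
r/H > 0.15, so v = 0.195*Q^(1/3)*H^(1/2)/r^(5/6)
Q^(1/3) = 7.3629
H^(1/2) = 3.0672
r^(5/6) = 8.6249
v = 0.195 * 7.3629 * 3.0672 / 8.6249 = 0.51060 m/s

0.51060 m/s


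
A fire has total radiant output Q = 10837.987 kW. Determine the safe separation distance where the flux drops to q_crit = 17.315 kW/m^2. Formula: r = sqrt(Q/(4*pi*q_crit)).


4*pi*q_crit = 217.59
Q/(4*pi*q_crit) = 49.810
r = sqrt(49.810) = 7.0576 m

7.0576 m


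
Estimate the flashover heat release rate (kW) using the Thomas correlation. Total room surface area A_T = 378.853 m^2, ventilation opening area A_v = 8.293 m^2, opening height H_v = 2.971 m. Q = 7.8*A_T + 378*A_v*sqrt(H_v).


7.8*A_T = 2955.1
sqrt(H_v) = 1.7237
378*A_v*sqrt(H_v) = 5403.2
Q = 2955.1 + 5403.2 = 8358.3 kW

8358.3 kW


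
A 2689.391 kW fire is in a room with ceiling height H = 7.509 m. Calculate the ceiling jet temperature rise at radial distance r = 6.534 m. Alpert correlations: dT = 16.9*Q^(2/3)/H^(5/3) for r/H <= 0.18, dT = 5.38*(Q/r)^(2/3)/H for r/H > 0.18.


r/H = 6.534 / 7.509 = 0.87016
r/H > 0.18, so dT = 5.38*(Q/r)^(2/3)/H
Q/r = 411.60
(Q/r)^(2/3) = 55.333
dT = 5.38 * 55.333 / 7.509 = 39.645 K

39.645 K


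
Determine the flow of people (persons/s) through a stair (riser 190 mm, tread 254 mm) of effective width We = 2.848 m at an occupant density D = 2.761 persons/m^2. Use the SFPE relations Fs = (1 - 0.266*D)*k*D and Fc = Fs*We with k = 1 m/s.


1 - 0.266*D = 1 - 0.266*2.761 = 0.26557
Fs = 0.26557 * 1 * 2.761 = 0.73325 persons/(s*m)
Fc = 0.73325 * 2.848 = 2.0883 persons/s

2.0883 persons/s


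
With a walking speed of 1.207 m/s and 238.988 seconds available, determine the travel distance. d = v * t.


d = 1.207 * 238.988 = 288.46 m

288.46 m


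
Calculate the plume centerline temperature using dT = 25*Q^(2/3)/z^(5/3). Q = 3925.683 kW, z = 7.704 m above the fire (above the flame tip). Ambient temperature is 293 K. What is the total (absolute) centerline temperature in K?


Q^(2/3) = 248.85
z^(5/3) = 30.051
dT = 25 * 248.85 / 30.051 = 207.03 K
T = 293 + 207.03 = 500.03 K

500.03 K


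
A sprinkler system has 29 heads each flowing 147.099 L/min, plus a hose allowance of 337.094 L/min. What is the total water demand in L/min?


Sprinkler demand = 29 * 147.099 = 4265.871 L/min
Total = 4265.871 + 337.094 = 4602.965 L/min

4602.965 L/min


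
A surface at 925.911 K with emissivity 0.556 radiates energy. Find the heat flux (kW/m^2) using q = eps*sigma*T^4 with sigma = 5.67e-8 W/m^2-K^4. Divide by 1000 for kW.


T^4 = 7.3498e+11
q = 0.556 * 5.67e-8 * 7.3498e+11 / 1000 = 23.170 kW/m^2

23.170 kW/m^2


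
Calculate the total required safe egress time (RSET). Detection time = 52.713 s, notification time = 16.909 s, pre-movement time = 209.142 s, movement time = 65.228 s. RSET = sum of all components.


Total = 52.713 + 16.909 + 209.142 + 65.228 = 343.992 s

343.992 s


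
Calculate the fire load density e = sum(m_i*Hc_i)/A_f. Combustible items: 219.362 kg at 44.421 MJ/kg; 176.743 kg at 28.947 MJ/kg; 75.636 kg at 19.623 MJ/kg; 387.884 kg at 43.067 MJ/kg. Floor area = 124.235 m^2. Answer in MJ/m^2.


Total energy = 219.362*44.421 + 176.743*28.947 + 75.636*19.623 + 387.884*43.067
= 9744.279 + 5116.180 + 1484.205 + 16705.00
= 33049.66 MJ
e = 33049.66 / 124.235 = 266.03 MJ/m^2

266.03 MJ/m^2


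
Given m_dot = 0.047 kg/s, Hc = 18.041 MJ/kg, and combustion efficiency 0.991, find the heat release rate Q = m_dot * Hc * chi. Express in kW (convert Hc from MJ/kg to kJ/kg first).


Hc = 18.041 MJ/kg = 18.041 * 1000 kJ/kg = 18041 kJ/kg
Q = 0.047 kg/s * 18041 kJ/kg * 0.991 = 840.30 kW

840.30 kW


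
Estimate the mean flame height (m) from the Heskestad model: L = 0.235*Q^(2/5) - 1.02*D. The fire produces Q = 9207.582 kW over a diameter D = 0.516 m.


Q^(2/5) = 38.518
0.235 * Q^(2/5) = 9.0516
1.02 * D = 0.52632
L = 8.5253 m

8.5253 m


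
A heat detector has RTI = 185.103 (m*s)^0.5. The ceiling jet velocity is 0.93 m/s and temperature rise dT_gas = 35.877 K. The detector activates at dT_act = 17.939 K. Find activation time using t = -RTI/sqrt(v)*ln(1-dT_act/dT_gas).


dT_act/dT_gas = 0.50001
ln(1 - 0.50001) = -0.69318
t = -185.103 / sqrt(0.93) * -0.69318 = 133.05 s

133.05 s


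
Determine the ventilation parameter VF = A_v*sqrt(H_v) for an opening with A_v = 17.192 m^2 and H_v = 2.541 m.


sqrt(H_v) = 1.5941
VF = 17.192 * 1.5941 = 27.405 m^(5/2)

27.405 m^(5/2)


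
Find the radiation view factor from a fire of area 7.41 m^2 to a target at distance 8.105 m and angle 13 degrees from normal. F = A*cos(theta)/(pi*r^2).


cos(13 deg) = 0.97437
pi*r^2 = 206.37
F = 7.41 * 0.97437 / 206.37 = 0.034985

0.034985


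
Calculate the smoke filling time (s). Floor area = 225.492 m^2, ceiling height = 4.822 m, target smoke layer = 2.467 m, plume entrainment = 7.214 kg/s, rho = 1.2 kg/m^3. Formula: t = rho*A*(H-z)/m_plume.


H - z = 2.355 m
t = 1.2 * 225.492 * 2.355 / 7.214 = 88.334 s

88.334 s


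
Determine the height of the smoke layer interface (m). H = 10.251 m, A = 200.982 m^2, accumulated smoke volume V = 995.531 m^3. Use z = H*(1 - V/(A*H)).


V/(A*H) = 0.48320
1 - 0.48320 = 0.51680
z = 10.251 * 0.51680 = 5.2977 m

5.2977 m


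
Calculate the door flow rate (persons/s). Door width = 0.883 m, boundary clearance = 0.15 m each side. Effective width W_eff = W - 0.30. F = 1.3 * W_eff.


W_eff = 0.883 - 0.30 = 0.583 m
F = 1.3 * 0.583 = 0.75790 persons/s

0.75790 persons/s


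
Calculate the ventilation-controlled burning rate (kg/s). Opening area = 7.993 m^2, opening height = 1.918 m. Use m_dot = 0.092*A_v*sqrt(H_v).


sqrt(H_v) = 1.3849
m_dot = 0.092 * 7.993 * 1.3849 = 1.0184 kg/s

1.0184 kg/s


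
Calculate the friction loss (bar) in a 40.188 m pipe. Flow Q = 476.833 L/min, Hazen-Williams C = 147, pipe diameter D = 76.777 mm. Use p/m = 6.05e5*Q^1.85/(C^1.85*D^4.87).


Q^1.85 = 90152
C^1.85 = 10222
D^4.87 = 1.5173e+09
p/m = 0.0035166 bar/m
p_total = 0.0035166 * 40.188 = 0.14132 bar

0.14132 bar


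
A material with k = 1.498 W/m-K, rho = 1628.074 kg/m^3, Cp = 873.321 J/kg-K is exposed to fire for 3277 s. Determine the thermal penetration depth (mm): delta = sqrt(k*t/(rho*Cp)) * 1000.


alpha = 1.498 / (1628.074 * 873.321) = 1.0536e-06 m^2/s
alpha * t = 0.0034526
delta = sqrt(0.0034526) * 1000 = 58.758 mm

58.758 mm


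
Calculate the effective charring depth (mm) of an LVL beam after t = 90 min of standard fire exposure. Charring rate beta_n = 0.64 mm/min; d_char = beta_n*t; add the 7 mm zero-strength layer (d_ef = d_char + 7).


d_char = 0.64 * 90 = 57.6 mm
d_ef = 57.6 + 1.0*7 = 64.6 mm

64.6 mm


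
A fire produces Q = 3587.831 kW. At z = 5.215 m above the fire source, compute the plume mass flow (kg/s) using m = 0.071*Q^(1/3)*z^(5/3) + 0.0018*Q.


Q^(1/3) = 15.309
z^(5/3) = 15.683
First term = 0.071 * 15.309 * 15.683 = 17.046
Second term = 0.0018 * 3587.831 = 6.4581
m = 23.504 kg/s

23.504 kg/s


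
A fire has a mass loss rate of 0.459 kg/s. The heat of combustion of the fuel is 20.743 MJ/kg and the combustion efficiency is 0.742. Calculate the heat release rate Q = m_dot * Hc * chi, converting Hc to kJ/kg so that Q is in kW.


Hc = 20.743 MJ/kg = 20.743 * 1000 kJ/kg = 20743 kJ/kg
Q = 0.459 kg/s * 20743 kJ/kg * 0.742 = 7064.6 kW

7064.6 kW


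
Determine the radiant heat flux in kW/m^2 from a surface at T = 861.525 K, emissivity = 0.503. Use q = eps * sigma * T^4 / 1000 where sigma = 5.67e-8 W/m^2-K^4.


T^4 = 5.5090e+11
q = 0.503 * 5.67e-8 * 5.5090e+11 / 1000 = 15.712 kW/m^2

15.712 kW/m^2


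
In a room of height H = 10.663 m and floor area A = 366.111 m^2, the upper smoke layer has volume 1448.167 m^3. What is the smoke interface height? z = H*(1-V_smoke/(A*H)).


V/(A*H) = 0.37096
1 - 0.37096 = 0.62904
z = 10.663 * 0.62904 = 6.7075 m

6.7075 m


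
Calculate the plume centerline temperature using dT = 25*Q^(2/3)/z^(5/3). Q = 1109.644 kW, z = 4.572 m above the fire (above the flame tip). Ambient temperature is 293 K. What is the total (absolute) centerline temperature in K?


Q^(2/3) = 107.18
z^(5/3) = 12.594
dT = 25 * 107.18 / 12.594 = 212.76 K
T = 293 + 212.76 = 505.76 K

505.76 K


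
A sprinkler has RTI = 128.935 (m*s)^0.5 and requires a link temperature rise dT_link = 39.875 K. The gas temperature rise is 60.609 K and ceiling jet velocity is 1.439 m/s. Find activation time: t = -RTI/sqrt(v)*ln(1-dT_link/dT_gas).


dT_link/dT_gas = 0.65791
ln(1 - 0.65791) = -1.0727
t = -128.935 / sqrt(1.439) * -1.0727 = 115.29 s

115.29 s


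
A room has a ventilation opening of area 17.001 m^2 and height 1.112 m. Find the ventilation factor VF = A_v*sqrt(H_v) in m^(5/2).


sqrt(H_v) = 1.0545
VF = 17.001 * 1.0545 = 17.928 m^(5/2)

17.928 m^(5/2)


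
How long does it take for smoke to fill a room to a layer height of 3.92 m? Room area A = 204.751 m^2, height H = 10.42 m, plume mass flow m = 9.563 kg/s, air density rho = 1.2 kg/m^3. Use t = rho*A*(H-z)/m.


H - z = 6.5 m
t = 1.2 * 204.751 * 6.5 / 9.563 = 167.00 s

167.00 s


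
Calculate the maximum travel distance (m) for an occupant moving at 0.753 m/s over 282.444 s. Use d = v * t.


d = 0.753 * 282.444 = 212.68 m

212.68 m


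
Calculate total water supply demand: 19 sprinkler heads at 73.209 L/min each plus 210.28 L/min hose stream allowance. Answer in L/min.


Sprinkler demand = 19 * 73.209 = 1390.971 L/min
Total = 1390.971 + 210.28 = 1601.251 L/min

1601.251 L/min


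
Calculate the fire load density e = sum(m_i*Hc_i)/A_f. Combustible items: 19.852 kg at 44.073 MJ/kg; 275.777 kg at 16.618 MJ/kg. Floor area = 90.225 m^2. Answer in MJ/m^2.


Total energy = 19.852*44.073 + 275.777*16.618
= 874.9372 + 4582.862
= 5457.799 MJ
e = 5457.799 / 90.225 = 60.491 MJ/m^2

60.491 MJ/m^2


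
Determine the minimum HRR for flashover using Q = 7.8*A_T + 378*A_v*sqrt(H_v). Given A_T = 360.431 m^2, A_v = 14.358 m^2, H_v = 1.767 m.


7.8*A_T = 2811.4
sqrt(H_v) = 1.3293
378*A_v*sqrt(H_v) = 7214.5
Q = 2811.4 + 7214.5 = 10026 kW

10026 kW


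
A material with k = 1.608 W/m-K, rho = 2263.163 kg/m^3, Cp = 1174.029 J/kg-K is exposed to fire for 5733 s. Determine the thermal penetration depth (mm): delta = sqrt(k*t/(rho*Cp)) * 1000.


alpha = 1.608 / (2263.163 * 1174.029) = 6.0519e-07 m^2/s
alpha * t = 0.0034696
delta = sqrt(0.0034696) * 1000 = 58.903 mm

58.903 mm


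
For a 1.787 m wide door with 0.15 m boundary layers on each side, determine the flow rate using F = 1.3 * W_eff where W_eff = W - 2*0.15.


W_eff = 1.787 - 0.30 = 1.487 m
F = 1.3 * 1.487 = 1.9331 persons/s

1.9331 persons/s


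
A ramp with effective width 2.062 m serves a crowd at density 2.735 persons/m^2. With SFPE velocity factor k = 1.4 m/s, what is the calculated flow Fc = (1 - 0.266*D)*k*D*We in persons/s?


1 - 0.266*D = 1 - 0.266*2.735 = 0.27249
Fs = 0.27249 * 1.4 * 2.735 = 1.0434 persons/(s*m)
Fc = 1.0434 * 2.062 = 2.1514 persons/s

2.1514 persons/s


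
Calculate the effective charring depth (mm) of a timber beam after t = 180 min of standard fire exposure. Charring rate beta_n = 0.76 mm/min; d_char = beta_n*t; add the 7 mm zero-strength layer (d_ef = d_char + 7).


d_char = 0.76 * 180 = 136.8 mm
d_ef = 136.8 + 1.0*7 = 143.8 mm

143.8 mm


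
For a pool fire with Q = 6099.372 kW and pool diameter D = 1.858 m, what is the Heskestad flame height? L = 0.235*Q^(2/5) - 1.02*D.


Q^(2/5) = 32.667
0.235 * Q^(2/5) = 7.6768
1.02 * D = 1.8952
L = 5.7817 m

5.7817 m


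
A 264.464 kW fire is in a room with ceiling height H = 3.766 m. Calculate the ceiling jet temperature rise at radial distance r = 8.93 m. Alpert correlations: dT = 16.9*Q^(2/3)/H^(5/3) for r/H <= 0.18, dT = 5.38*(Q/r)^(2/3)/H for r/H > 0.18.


r/H = 8.93 / 3.766 = 2.3712
r/H > 0.18, so dT = 5.38*(Q/r)^(2/3)/H
Q/r = 29.615
(Q/r)^(2/3) = 9.5722
dT = 5.38 * 9.5722 / 3.766 = 13.675 K

13.675 K


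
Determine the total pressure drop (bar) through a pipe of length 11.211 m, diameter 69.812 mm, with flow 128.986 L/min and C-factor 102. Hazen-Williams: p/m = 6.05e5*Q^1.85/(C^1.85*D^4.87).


Q^1.85 = 8026.1
C^1.85 = 5198.9
D^4.87 = 9.5486e+08
p/m = 0.00097816 bar/m
p_total = 0.00097816 * 11.211 = 0.010966 bar

0.010966 bar


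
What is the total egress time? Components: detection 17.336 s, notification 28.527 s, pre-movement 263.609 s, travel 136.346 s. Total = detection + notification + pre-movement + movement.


Total = 17.336 + 28.527 + 263.609 + 136.346 = 445.818 s

445.818 s


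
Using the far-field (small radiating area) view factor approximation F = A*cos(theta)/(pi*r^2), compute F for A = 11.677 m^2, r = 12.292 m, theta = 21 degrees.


cos(21 deg) = 0.93358
pi*r^2 = 474.67
F = 11.677 * 0.93358 / 474.67 = 0.022966

0.022966


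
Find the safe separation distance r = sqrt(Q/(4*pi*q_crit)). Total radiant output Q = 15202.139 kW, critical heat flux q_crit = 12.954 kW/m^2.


4*pi*q_crit = 162.78
Q/(4*pi*q_crit) = 93.388
r = sqrt(93.388) = 9.6637 m

9.6637 m


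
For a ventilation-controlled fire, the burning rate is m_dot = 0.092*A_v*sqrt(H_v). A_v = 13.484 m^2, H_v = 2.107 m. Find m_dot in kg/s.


sqrt(H_v) = 1.4516
m_dot = 0.092 * 13.484 * 1.4516 = 1.8007 kg/s

1.8007 kg/s


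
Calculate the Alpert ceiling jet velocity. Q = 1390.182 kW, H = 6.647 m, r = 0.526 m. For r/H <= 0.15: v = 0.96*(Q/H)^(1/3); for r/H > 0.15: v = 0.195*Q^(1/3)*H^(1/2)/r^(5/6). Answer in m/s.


r/H = 0.526 / 6.647 = 0.079133
r/H <= 0.15, so v = 0.96*(Q/H)^(1/3)
Q/H = 209.14
(Q/H)^(1/3) = 5.9358
v = 0.96 * 5.9358 = 5.6984 m/s

5.6984 m/s


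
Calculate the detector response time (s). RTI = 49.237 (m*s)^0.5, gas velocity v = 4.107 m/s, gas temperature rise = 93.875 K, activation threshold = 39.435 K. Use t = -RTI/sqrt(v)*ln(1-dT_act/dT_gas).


dT_act/dT_gas = 0.42008
ln(1 - 0.42008) = -0.54486
t = -49.237 / sqrt(4.107) * -0.54486 = 13.238 s

13.238 s


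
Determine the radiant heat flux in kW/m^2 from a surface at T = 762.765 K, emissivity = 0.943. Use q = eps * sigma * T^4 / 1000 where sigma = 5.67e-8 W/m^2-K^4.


T^4 = 3.3850e+11
q = 0.943 * 5.67e-8 * 3.3850e+11 / 1000 = 18.099 kW/m^2

18.099 kW/m^2


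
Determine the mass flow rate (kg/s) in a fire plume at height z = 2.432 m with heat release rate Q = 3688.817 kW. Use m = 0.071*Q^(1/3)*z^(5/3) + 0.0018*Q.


Q^(1/3) = 15.451
z^(5/3) = 4.3982
First term = 0.071 * 15.451 * 4.3982 = 4.8250
Second term = 0.0018 * 3688.817 = 6.6399
m = 11.465 kg/s

11.465 kg/s


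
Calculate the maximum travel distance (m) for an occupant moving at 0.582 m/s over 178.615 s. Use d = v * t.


d = 0.582 * 178.615 = 103.95 m

103.95 m


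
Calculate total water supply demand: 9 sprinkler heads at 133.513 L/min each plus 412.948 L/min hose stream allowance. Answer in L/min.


Sprinkler demand = 9 * 133.513 = 1201.617 L/min
Total = 1201.617 + 412.948 = 1614.565 L/min

1614.565 L/min


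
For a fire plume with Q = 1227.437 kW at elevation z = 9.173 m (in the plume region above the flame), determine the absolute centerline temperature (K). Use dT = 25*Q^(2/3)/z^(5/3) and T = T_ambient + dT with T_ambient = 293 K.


Q^(2/3) = 114.64
z^(5/3) = 40.196
dT = 25 * 114.64 / 40.196 = 71.300 K
T = 293 + 71.300 = 364.30 K

364.30 K


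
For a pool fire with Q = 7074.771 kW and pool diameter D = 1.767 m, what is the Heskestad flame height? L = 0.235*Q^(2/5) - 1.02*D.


Q^(2/5) = 34.665
0.235 * Q^(2/5) = 8.1462
1.02 * D = 1.8023
L = 6.3438 m

6.3438 m


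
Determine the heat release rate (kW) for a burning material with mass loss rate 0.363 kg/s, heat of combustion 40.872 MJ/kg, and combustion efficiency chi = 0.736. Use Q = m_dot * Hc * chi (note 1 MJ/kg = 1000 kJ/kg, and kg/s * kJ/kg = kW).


Hc = 40.872 MJ/kg = 40.872 * 1000 kJ/kg = 40872 kJ/kg
Q = 0.363 kg/s * 40872 kJ/kg * 0.736 = 10920 kW

10920 kW


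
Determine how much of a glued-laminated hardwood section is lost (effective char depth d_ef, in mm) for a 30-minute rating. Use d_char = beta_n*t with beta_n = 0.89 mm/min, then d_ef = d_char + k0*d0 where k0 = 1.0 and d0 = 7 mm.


d_char = 0.89 * 30 = 26.7 mm
d_ef = 26.7 + 1.0*7 = 33.7 mm

33.7 mm


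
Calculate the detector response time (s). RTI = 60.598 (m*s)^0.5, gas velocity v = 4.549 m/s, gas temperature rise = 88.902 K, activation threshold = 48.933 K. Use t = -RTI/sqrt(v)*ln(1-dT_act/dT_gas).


dT_act/dT_gas = 0.55042
ln(1 - 0.55042) = -0.79943
t = -60.598 / sqrt(4.549) * -0.79943 = 22.713 s

22.713 s


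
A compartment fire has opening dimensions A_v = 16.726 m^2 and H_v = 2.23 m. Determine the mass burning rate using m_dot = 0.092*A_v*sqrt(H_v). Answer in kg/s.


sqrt(H_v) = 1.4933
m_dot = 0.092 * 16.726 * 1.4933 = 2.2979 kg/s

2.2979 kg/s


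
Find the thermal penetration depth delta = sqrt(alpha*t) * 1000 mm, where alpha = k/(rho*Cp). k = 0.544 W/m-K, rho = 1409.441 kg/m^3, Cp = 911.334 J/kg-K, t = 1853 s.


alpha = 0.544 / (1409.441 * 911.334) = 4.2352e-07 m^2/s
alpha * t = 0.00078478
delta = sqrt(0.00078478) * 1000 = 28.014 mm

28.014 mm


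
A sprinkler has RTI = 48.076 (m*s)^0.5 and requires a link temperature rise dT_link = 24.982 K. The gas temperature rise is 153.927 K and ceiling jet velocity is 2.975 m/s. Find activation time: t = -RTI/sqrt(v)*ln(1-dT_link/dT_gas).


dT_link/dT_gas = 0.16230
ln(1 - 0.16230) = -0.17709
t = -48.076 / sqrt(2.975) * -0.17709 = 4.9361 s

4.9361 s


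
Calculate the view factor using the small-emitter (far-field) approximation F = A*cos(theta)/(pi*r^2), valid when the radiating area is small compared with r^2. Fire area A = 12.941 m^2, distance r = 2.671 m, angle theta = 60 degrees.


cos(60 deg) = 0.5
pi*r^2 = 22.413
F = 12.941 * 0.5 / 22.413 = 0.28870

0.28870


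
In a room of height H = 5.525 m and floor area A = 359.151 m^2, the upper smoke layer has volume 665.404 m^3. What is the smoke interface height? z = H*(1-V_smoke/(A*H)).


V/(A*H) = 0.33533
1 - 0.33533 = 0.66467
z = 5.525 * 0.66467 = 3.6723 m

3.6723 m


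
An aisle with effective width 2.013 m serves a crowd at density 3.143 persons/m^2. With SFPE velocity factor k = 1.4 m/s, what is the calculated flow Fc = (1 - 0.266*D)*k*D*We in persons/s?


1 - 0.266*D = 1 - 0.266*3.143 = 0.16396
Fs = 0.16396 * 1.4 * 3.143 = 0.72147 persons/(s*m)
Fc = 0.72147 * 2.013 = 1.4523 persons/s

1.4523 persons/s


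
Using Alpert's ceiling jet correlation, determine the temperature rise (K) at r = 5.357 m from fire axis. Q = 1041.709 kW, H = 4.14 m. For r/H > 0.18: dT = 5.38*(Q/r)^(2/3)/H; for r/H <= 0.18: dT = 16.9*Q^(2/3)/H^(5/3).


r/H = 5.357 / 4.14 = 1.2940
r/H > 0.18, so dT = 5.38*(Q/r)^(2/3)/H
Q/r = 194.46
(Q/r)^(2/3) = 33.565
dT = 5.38 * 33.565 / 4.14 = 43.618 K

43.618 K


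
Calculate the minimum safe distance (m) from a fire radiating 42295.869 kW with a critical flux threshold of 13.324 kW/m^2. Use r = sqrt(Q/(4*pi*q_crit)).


4*pi*q_crit = 167.43
Q/(4*pi*q_crit) = 252.61
r = sqrt(252.61) = 15.894 m

15.894 m


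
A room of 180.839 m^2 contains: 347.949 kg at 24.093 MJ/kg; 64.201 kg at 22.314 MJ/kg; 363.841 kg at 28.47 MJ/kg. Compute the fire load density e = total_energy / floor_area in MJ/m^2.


Total energy = 347.949*24.093 + 64.201*22.314 + 363.841*28.47
= 8383.135 + 1432.581 + 10358.55
= 20174.27 MJ
e = 20174.27 / 180.839 = 111.56 MJ/m^2

111.56 MJ/m^2


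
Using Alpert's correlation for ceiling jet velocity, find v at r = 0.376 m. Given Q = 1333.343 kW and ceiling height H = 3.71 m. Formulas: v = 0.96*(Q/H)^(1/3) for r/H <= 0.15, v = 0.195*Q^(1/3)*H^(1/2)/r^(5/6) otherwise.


r/H = 0.376 / 3.71 = 0.10135
r/H <= 0.15, so v = 0.96*(Q/H)^(1/3)
Q/H = 359.39
(Q/H)^(1/3) = 7.1098
v = 0.96 * 7.1098 = 6.8254 m/s

6.8254 m/s


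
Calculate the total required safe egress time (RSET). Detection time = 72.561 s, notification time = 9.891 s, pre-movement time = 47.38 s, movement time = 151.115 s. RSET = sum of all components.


Total = 72.561 + 9.891 + 47.38 + 151.115 = 280.947 s

280.947 s


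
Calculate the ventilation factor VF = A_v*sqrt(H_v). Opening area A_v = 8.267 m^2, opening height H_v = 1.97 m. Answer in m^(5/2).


sqrt(H_v) = 1.4036
VF = 8.267 * 1.4036 = 11.603 m^(5/2)

11.603 m^(5/2)


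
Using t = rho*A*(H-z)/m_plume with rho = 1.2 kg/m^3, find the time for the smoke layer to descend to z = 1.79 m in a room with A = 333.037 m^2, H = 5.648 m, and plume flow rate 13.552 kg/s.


H - z = 3.858 m
t = 1.2 * 333.037 * 3.858 / 13.552 = 113.77 s

113.77 s


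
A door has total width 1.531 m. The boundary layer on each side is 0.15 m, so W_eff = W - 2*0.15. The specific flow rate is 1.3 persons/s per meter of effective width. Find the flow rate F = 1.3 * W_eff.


W_eff = 1.531 - 0.30 = 1.231 m
F = 1.3 * 1.231 = 1.6003 persons/s

1.6003 persons/s


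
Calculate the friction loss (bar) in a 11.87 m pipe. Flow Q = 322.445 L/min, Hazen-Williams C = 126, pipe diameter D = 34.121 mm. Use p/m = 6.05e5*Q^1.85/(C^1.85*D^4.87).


Q^1.85 = 43716
C^1.85 = 7685.7
D^4.87 = 2.9229e+07
p/m = 0.11773 bar/m
p_total = 0.11773 * 11.87 = 1.3975 bar

1.3975 bar


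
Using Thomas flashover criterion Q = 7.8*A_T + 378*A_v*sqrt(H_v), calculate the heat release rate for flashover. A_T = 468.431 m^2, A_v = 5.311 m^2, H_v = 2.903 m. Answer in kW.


7.8*A_T = 3653.8
sqrt(H_v) = 1.7038
378*A_v*sqrt(H_v) = 3420.5
Q = 3653.8 + 3420.5 = 7074.3 kW

7074.3 kW


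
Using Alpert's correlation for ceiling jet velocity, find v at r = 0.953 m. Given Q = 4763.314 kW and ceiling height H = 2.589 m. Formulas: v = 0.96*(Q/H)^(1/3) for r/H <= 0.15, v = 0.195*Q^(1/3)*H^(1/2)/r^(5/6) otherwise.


r/H = 0.953 / 2.589 = 0.36810
r/H > 0.15, so v = 0.195*Q^(1/3)*H^(1/2)/r^(5/6)
Q^(1/3) = 16.826
H^(1/2) = 1.6090
r^(5/6) = 0.96068
v = 0.195 * 16.826 * 1.6090 / 0.96068 = 5.4953 m/s

5.4953 m/s


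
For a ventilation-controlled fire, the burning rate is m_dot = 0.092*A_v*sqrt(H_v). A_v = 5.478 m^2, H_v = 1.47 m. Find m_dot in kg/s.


sqrt(H_v) = 1.2124
m_dot = 0.092 * 5.478 * 1.2124 = 0.61104 kg/s

0.61104 kg/s


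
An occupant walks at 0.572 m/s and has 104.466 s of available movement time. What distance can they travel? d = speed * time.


d = 0.572 * 104.466 = 59.755 m

59.755 m


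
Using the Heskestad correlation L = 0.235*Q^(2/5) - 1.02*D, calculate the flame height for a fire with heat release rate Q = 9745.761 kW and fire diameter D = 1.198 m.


Q^(2/5) = 39.403
0.235 * Q^(2/5) = 9.2596
1.02 * D = 1.2220
L = 8.0377 m

8.0377 m


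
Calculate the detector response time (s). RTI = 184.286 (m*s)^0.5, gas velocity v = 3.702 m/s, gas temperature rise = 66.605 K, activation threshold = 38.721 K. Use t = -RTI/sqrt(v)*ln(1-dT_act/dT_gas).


dT_act/dT_gas = 0.58135
ln(1 - 0.58135) = -0.87073
t = -184.286 / sqrt(3.702) * -0.87073 = 83.398 s

83.398 s


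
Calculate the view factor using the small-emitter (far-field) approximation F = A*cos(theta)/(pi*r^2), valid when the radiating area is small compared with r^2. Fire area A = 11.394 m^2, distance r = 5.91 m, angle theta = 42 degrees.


cos(42 deg) = 0.74314
pi*r^2 = 109.73
F = 11.394 * 0.74314 / 109.73 = 0.077166

0.077166
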